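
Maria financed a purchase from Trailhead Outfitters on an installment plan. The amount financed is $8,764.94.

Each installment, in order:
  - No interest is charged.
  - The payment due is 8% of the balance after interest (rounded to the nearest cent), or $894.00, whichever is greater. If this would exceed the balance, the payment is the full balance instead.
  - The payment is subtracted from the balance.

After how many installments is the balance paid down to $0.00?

Installment 1: $8,764.94 − $894.00 → $7,870.94
Installment 2: $7,870.94 − $894.00 → $6,976.94
Installment 3: $6,976.94 − $894.00 → $6,082.94
Installment 4: $6,082.94 − $894.00 → $5,188.94
Installment 5: $5,188.94 − $894.00 → $4,294.94
Installment 6: $4,294.94 − $894.00 → $3,400.94
Installment 7: $3,400.94 − $894.00 → $2,506.94
Installment 8: $2,506.94 − $894.00 → $1,612.94
Installment 9: $1,612.94 − $894.00 → $718.94
Installment 10: $718.94 − $718.94 → $0.00
Balance reaches $0.00 in installment 10.

10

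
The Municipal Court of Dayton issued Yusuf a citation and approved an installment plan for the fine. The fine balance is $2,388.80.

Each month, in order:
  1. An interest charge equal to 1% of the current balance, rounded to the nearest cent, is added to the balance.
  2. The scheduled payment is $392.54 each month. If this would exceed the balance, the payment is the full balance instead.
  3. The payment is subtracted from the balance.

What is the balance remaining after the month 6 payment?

$120.85

Month 1: $2,388.80 +$23.89 interest = $2,412.69; pay $392.54 → $2,020.15
Month 2: $2,020.15 +$20.20 interest = $2,040.35; pay $392.54 → $1,647.81
Month 3: $1,647.81 +$16.48 interest = $1,664.29; pay $392.54 → $1,271.75
Month 4: $1,271.75 +$12.72 interest = $1,284.47; pay $392.54 → $891.93
Month 5: $891.93 +$8.92 interest = $900.85; pay $392.54 → $508.31
Month 6: $508.31 +$5.08 interest = $513.39; pay $392.54 → $120.85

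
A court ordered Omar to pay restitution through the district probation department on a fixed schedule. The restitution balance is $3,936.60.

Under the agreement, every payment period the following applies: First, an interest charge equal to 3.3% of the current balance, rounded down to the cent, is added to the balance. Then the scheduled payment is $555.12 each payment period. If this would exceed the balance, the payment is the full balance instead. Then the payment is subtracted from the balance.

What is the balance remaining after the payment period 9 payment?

Payment period 1: $3,936.60 +$129.90 interest = $4,066.50; pay $555.12 → $3,511.38
Payment period 2: $3,511.38 +$115.87 interest = $3,627.25; pay $555.12 → $3,072.13
Payment period 3: $3,072.13 +$101.38 interest = $3,173.51; pay $555.12 → $2,618.39
Payment period 4: $2,618.39 +$86.40 interest = $2,704.79; pay $555.12 → $2,149.67
Payment period 5: $2,149.67 +$70.93 interest = $2,220.60; pay $555.12 → $1,665.48
Payment period 6: $1,665.48 +$54.96 interest = $1,720.44; pay $555.12 → $1,165.32
Payment period 7: $1,165.32 +$38.45 interest = $1,203.77; pay $555.12 → $648.65
Payment period 8: $648.65 +$21.40 interest = $670.05; pay $555.12 → $114.93
Payment period 9: $114.93 +$3.79 interest = $118.72; pay $118.72 → $0.00

$0.00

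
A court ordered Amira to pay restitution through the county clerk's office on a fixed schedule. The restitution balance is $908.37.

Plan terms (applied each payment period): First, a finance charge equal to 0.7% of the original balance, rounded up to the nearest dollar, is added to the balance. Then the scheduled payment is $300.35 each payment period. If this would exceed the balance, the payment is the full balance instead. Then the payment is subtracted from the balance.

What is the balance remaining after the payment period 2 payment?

# | Opening | Interest | Payment | End bal
1 | $908.37 | $7.00 | $300.35 | $615.02
2 | $615.02 | $7.00 | $300.35 | $321.67

$321.67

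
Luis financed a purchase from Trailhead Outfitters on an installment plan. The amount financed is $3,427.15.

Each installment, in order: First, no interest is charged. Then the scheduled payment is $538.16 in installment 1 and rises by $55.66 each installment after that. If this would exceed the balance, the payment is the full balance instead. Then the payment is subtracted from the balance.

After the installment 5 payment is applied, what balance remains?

$179.75

Installment 1: $3,427.15 − $538.16 → $2,888.99
Installment 2: $2,888.99 − $593.82 → $2,295.17
Installment 3: $2,295.17 − $649.48 → $1,645.69
Installment 4: $1,645.69 − $705.14 → $940.55
Installment 5: $940.55 − $760.80 → $179.75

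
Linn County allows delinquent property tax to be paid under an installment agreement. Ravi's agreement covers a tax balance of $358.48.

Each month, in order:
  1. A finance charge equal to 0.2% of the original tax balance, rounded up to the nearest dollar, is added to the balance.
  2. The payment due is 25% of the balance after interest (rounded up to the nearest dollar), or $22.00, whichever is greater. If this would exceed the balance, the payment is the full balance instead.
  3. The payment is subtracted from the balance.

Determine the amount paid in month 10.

$3.48

Month 1: opening $358.48; interest $1.00 → $359.48; payment $90.00; balance $269.48
Month 2: opening $269.48; interest $1.00 → $270.48; payment $68.00; balance $202.48
Month 3: opening $202.48; interest $1.00 → $203.48; payment $51.00; balance $152.48
Month 4: opening $152.48; interest $1.00 → $153.48; payment $39.00; balance $114.48
Month 5: opening $114.48; interest $1.00 → $115.48; payment $29.00; balance $86.48
Month 6: opening $86.48; interest $1.00 → $87.48; payment $22.00; balance $65.48
Month 7: opening $65.48; interest $1.00 → $66.48; payment $22.00; balance $44.48
Month 8: opening $44.48; interest $1.00 → $45.48; payment $22.00; balance $23.48
Month 9: opening $23.48; interest $1.00 → $24.48; payment $22.00; balance $2.48
Month 10: opening $2.48; interest $1.00 → $3.48; payment $3.48; balance $0.00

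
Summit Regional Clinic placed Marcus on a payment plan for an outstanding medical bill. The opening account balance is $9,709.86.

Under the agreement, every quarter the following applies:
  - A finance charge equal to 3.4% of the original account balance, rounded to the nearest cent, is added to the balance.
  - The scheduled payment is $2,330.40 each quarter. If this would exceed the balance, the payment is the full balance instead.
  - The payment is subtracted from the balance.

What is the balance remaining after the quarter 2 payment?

$5,709.34

Quarter 1: opening $9,709.86; interest $330.14 → $10,040.00; payment $2,330.40; balance $7,709.60
Quarter 2: opening $7,709.60; interest $330.14 → $8,039.74; payment $2,330.40; balance $5,709.34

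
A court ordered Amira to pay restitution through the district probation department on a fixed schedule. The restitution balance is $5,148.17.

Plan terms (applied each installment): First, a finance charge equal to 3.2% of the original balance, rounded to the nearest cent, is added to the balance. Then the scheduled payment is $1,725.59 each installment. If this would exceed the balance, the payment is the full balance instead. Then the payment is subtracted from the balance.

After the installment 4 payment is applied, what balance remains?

Installment 1: $5,148.17 +$164.74 interest = $5,312.91; pay $1,725.59 → $3,587.32
Installment 2: $3,587.32 +$164.74 interest = $3,752.06; pay $1,725.59 → $2,026.47
Installment 3: $2,026.47 +$164.74 interest = $2,191.21; pay $1,725.59 → $465.62
Installment 4: $465.62 +$164.74 interest = $630.36; pay $630.36 → $0.00

$0.00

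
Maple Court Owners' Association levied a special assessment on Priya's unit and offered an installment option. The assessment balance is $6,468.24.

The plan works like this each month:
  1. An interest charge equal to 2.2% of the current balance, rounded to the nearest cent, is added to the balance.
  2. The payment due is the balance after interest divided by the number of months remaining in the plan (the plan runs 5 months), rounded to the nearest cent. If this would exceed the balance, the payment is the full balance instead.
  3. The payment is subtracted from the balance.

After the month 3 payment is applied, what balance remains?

Month 1: $6,468.24 +$142.30 interest = $6,610.54; pay $1,322.11 → $5,288.43
Month 2: $5,288.43 +$116.35 interest = $5,404.78; pay $1,351.20 → $4,053.58
Month 3: $4,053.58 +$89.18 interest = $4,142.76; pay $1,380.92 → $2,761.84

$2,761.84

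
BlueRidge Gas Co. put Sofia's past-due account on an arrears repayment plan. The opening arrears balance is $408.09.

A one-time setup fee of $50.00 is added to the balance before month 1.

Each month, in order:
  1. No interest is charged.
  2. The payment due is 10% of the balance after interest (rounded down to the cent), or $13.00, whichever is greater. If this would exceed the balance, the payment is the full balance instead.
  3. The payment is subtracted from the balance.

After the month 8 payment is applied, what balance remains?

$197.23

Month 1: $458.09 − $45.80 → $412.29
Month 2: $412.29 − $41.22 → $371.07
Month 3: $371.07 − $37.10 → $333.97
Month 4: $333.97 − $33.39 → $300.58
Month 5: $300.58 − $30.05 → $270.53
Month 6: $270.53 − $27.05 → $243.48
Month 7: $243.48 − $24.34 → $219.14
Month 8: $219.14 − $21.91 → $197.23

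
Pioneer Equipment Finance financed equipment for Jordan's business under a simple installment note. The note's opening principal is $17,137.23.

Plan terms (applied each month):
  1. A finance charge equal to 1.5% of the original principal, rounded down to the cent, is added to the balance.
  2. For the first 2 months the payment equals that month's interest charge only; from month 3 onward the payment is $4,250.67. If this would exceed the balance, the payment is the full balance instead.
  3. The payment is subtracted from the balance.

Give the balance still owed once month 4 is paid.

Month 1: opening $17,137.23; interest $257.05 → $17,394.28; payment $257.05; balance $17,137.23
Month 2: opening $17,137.23; interest $257.05 → $17,394.28; payment $257.05; balance $17,137.23
Month 3: opening $17,137.23; interest $257.05 → $17,394.28; payment $4,250.67; balance $13,143.61
Month 4: opening $13,143.61; interest $257.05 → $13,400.66; payment $4,250.67; balance $9,149.99

$9,149.99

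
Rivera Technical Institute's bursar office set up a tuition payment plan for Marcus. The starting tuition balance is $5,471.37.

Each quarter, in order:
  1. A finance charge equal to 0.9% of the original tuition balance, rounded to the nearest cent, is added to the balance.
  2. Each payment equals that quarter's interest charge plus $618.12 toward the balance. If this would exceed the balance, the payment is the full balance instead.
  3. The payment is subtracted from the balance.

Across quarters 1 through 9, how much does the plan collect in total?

Quarter 1: opening $5,471.37; interest $49.24 → $5,520.61; payment $667.36; balance $4,853.25
Quarter 2: opening $4,853.25; interest $49.24 → $4,902.49; payment $667.36; balance $4,235.13
Quarter 3: opening $4,235.13; interest $49.24 → $4,284.37; payment $667.36; balance $3,617.01
Quarter 4: opening $3,617.01; interest $49.24 → $3,666.25; payment $667.36; balance $2,998.89
Quarter 5: opening $2,998.89; interest $49.24 → $3,048.13; payment $667.36; balance $2,380.77
Quarter 6: opening $2,380.77; interest $49.24 → $2,430.01; payment $667.36; balance $1,762.65
Quarter 7: opening $1,762.65; interest $49.24 → $1,811.89; payment $667.36; balance $1,144.53
Quarter 8: opening $1,144.53; interest $49.24 → $1,193.77; payment $667.36; balance $526.41
Quarter 9: opening $526.41; interest $49.24 → $575.65; payment $575.65; balance $0.00
Total paid: $5,914.53

$5,914.53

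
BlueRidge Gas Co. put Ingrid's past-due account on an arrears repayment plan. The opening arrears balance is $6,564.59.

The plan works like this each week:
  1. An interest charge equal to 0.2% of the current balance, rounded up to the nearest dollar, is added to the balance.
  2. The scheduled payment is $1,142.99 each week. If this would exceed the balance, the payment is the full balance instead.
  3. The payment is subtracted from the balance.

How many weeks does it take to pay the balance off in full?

6

# | Opening | Interest | Payment | End bal
1 | $6,564.59 | $14.00 | $1,142.99 | $5,435.60
2 | $5,435.60 | $11.00 | $1,142.99 | $4,303.61
3 | $4,303.61 | $9.00 | $1,142.99 | $3,169.62
4 | $3,169.62 | $7.00 | $1,142.99 | $2,033.63
5 | $2,033.63 | $5.00 | $1,142.99 | $895.64
6 | $895.64 | $2.00 | $897.64 | $0.00
Balance reaches $0.00 in week 6.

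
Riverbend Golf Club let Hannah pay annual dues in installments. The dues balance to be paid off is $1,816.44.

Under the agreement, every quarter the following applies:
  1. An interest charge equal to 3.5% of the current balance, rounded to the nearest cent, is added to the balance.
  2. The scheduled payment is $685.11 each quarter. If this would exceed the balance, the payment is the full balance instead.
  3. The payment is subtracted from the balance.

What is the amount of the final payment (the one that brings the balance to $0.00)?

$570.93

Quarter 1: opening $1,816.44; interest $63.58 → $1,880.02; payment $685.11; balance $1,194.91
Quarter 2: opening $1,194.91; interest $41.82 → $1,236.73; payment $685.11; balance $551.62
Quarter 3: opening $551.62; interest $19.31 → $570.93; payment $570.93; balance $0.00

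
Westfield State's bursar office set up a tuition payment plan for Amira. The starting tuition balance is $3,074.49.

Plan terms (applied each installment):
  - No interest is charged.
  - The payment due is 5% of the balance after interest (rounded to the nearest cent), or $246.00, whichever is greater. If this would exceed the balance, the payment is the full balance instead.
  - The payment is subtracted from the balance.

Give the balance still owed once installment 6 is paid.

Installment 1: opening $3,074.49; payment $246.00; balance $2,828.49
Installment 2: opening $2,828.49; payment $246.00; balance $2,582.49
Installment 3: opening $2,582.49; payment $246.00; balance $2,336.49
Installment 4: opening $2,336.49; payment $246.00; balance $2,090.49
Installment 5: opening $2,090.49; payment $246.00; balance $1,844.49
Installment 6: opening $1,844.49; payment $246.00; balance $1,598.49

$1,598.49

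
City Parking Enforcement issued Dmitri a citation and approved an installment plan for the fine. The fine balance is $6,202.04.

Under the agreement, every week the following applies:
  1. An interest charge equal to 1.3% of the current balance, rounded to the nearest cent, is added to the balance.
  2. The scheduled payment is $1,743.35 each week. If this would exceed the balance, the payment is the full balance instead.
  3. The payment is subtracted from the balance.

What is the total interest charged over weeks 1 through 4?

Week 1: $6,202.04 +$80.63 interest = $6,282.67; pay $1,743.35 → $4,539.32
Week 2: $4,539.32 +$59.01 interest = $4,598.33; pay $1,743.35 → $2,854.98
Week 3: $2,854.98 +$37.11 interest = $2,892.09; pay $1,743.35 → $1,148.74
Week 4: $1,148.74 +$14.93 interest = $1,163.67; pay $1,163.67 → $0.00
Total interest: $80.63 + $59.01 + $37.11 + $14.93 = $191.68

$191.68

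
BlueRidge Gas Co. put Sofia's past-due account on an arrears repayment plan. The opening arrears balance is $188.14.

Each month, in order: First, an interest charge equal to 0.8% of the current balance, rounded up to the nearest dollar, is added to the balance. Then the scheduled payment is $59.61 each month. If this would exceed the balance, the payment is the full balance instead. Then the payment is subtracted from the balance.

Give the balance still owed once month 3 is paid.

Month 1: opening $188.14; interest $2.00 → $190.14; payment $59.61; balance $130.53
Month 2: opening $130.53; interest $2.00 → $132.53; payment $59.61; balance $72.92
Month 3: opening $72.92; interest $1.00 → $73.92; payment $59.61; balance $14.31

$14.31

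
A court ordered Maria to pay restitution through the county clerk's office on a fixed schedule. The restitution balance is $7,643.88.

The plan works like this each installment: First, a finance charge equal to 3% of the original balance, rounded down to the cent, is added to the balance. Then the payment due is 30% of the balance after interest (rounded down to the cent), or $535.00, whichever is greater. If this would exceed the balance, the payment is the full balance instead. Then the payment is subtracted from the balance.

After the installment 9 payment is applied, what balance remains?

$454.34

Installment 1: $7,643.88 +$229.31 interest = $7,873.19; pay $2,361.95 → $5,511.24
Installment 2: $5,511.24 +$229.31 interest = $5,740.55; pay $1,722.16 → $4,018.39
Installment 3: $4,018.39 +$229.31 interest = $4,247.70; pay $1,274.31 → $2,973.39
Installment 4: $2,973.39 +$229.31 interest = $3,202.70; pay $960.81 → $2,241.89
Installment 5: $2,241.89 +$229.31 interest = $2,471.20; pay $741.36 → $1,729.84
Installment 6: $1,729.84 +$229.31 interest = $1,959.15; pay $587.74 → $1,371.41
Installment 7: $1,371.41 +$229.31 interest = $1,600.72; pay $535.00 → $1,065.72
Installment 8: $1,065.72 +$229.31 interest = $1,295.03; pay $535.00 → $760.03
Installment 9: $760.03 +$229.31 interest = $989.34; pay $535.00 → $454.34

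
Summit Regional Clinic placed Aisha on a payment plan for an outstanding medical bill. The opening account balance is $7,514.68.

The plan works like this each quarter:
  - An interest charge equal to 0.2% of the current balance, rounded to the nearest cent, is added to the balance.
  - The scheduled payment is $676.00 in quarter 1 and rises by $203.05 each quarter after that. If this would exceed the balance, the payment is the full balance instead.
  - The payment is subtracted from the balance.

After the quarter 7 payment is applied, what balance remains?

$0.00

Quarter 1: opening $7,514.68; interest $15.03 → $7,529.71; payment $676.00; balance $6,853.71
Quarter 2: opening $6,853.71; interest $13.71 → $6,867.42; payment $879.05; balance $5,988.37
Quarter 3: opening $5,988.37; interest $11.98 → $6,000.35; payment $1,082.10; balance $4,918.25
Quarter 4: opening $4,918.25; interest $9.84 → $4,928.09; payment $1,285.15; balance $3,642.94
Quarter 5: opening $3,642.94; interest $7.29 → $3,650.23; payment $1,488.20; balance $2,162.03
Quarter 6: opening $2,162.03; interest $4.32 → $2,166.35; payment $1,691.25; balance $475.10
Quarter 7: opening $475.10; interest $0.95 → $476.05; payment $476.05; balance $0.00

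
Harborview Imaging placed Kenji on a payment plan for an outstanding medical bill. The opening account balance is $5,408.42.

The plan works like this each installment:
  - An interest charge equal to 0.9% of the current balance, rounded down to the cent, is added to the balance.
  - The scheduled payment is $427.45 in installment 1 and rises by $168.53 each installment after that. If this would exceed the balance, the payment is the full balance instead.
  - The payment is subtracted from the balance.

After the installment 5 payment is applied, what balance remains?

# | Opening | Interest | Payment | End bal
1 | $5,408.42 | $48.67 | $427.45 | $5,029.64
2 | $5,029.64 | $45.26 | $595.98 | $4,478.92
3 | $4,478.92 | $40.31 | $764.51 | $3,754.72
4 | $3,754.72 | $33.79 | $933.04 | $2,855.47
5 | $2,855.47 | $25.69 | $1,101.57 | $1,779.59

$1,779.59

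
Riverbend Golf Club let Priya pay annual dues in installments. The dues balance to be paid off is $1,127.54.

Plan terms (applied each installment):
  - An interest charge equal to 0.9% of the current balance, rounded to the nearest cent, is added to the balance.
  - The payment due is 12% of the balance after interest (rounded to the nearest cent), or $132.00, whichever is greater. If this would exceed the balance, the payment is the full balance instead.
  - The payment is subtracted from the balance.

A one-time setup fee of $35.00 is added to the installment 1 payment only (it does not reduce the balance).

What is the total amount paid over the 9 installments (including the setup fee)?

Installment 1: opening $1,127.54; interest $10.15 → $1,137.69; payment $136.52 (+ $35.00 fee); balance $1,001.17
Installment 2: opening $1,001.17; interest $9.01 → $1,010.18; payment $132.00; balance $878.18
Installment 3: opening $878.18; interest $7.90 → $886.08; payment $132.00; balance $754.08
Installment 4: opening $754.08; interest $6.79 → $760.87; payment $132.00; balance $628.87
Installment 5: opening $628.87; interest $5.66 → $634.53; payment $132.00; balance $502.53
Installment 6: opening $502.53; interest $4.52 → $507.05; payment $132.00; balance $375.05
Installment 7: opening $375.05; interest $3.38 → $378.43; payment $132.00; balance $246.43
Installment 8: opening $246.43; interest $2.22 → $248.65; payment $132.00; balance $116.65
Installment 9: opening $116.65; interest $1.05 → $117.70; payment $117.70; balance $0.00
Total paid: $1,213.22

$1,213.22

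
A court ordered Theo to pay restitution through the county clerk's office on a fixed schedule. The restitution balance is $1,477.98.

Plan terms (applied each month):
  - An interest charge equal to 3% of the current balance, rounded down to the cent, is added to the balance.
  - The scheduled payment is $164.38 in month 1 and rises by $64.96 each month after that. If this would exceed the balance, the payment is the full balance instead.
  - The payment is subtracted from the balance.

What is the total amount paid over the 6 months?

$1,647.88

# | Opening | Interest | Payment | End bal
1 | $1,477.98 | $44.33 | $164.38 | $1,357.93
2 | $1,357.93 | $40.73 | $229.34 | $1,169.32
3 | $1,169.32 | $35.07 | $294.30 | $910.09
4 | $910.09 | $27.30 | $359.26 | $578.13
5 | $578.13 | $17.34 | $424.22 | $171.25
6 | $171.25 | $5.13 | $176.38 | $0.00
Total paid: $1,647.88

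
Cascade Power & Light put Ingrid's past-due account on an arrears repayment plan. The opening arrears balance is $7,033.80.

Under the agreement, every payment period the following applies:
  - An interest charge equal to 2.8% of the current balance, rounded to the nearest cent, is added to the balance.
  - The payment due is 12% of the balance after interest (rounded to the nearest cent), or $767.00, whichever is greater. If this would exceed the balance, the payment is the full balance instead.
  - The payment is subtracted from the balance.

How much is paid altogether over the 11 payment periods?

Payment period 1: $7,033.80 +$196.95 interest = $7,230.75; pay $867.69 → $6,363.06
Payment period 2: $6,363.06 +$178.17 interest = $6,541.23; pay $784.95 → $5,756.28
Payment period 3: $5,756.28 +$161.18 interest = $5,917.46; pay $767.00 → $5,150.46
Payment period 4: $5,150.46 +$144.21 interest = $5,294.67; pay $767.00 → $4,527.67
Payment period 5: $4,527.67 +$126.77 interest = $4,654.44; pay $767.00 → $3,887.44
Payment period 6: $3,887.44 +$108.85 interest = $3,996.29; pay $767.00 → $3,229.29
Payment period 7: $3,229.29 +$90.42 interest = $3,319.71; pay $767.00 → $2,552.71
Payment period 8: $2,552.71 +$71.48 interest = $2,624.19; pay $767.00 → $1,857.19
Payment period 9: $1,857.19 +$52.00 interest = $1,909.19; pay $767.00 → $1,142.19
Payment period 10: $1,142.19 +$31.98 interest = $1,174.17; pay $767.00 → $407.17
Payment period 11: $407.17 +$11.40 interest = $418.57; pay $418.57 → $0.00
Total paid: $8,207.21

$8,207.21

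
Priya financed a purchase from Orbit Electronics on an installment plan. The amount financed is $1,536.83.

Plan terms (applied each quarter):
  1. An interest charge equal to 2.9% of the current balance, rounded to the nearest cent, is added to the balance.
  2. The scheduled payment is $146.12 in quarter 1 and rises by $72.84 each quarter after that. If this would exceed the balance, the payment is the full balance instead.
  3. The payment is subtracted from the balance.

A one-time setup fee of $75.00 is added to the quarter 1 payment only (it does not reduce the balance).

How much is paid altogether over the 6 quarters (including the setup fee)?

Quarter 1: opening $1,536.83; interest $44.57 → $1,581.40; payment $146.12 (+ $75.00 fee); balance $1,435.28
Quarter 2: opening $1,435.28; interest $41.62 → $1,476.90; payment $218.96; balance $1,257.94
Quarter 3: opening $1,257.94; interest $36.48 → $1,294.42; payment $291.80; balance $1,002.62
Quarter 4: opening $1,002.62; interest $29.08 → $1,031.70; payment $364.64; balance $667.06
Quarter 5: opening $667.06; interest $19.34 → $686.40; payment $437.48; balance $248.92
Quarter 6: opening $248.92; interest $7.22 → $256.14; payment $256.14; balance $0.00
Total paid: $1,790.14

$1,790.14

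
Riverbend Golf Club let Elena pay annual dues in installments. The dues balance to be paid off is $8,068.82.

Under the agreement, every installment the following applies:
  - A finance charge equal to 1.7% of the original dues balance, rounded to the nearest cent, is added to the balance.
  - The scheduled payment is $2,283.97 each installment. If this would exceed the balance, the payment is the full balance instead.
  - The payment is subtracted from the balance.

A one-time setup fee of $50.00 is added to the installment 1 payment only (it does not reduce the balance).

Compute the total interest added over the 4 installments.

# | Opening | Interest | Payment | Fee | End bal
1 | $8,068.82 | $137.17 | $2,283.97 | $50.00 | $5,922.02
2 | $5,922.02 | $137.17 | $2,283.97 | — | $3,775.22
3 | $3,775.22 | $137.17 | $2,283.97 | — | $1,628.42
4 | $1,628.42 | $137.17 | $1,765.59 | — | $0.00
Total interest: $137.17 + $137.17 + $137.17 + $137.17 = $548.68

$548.68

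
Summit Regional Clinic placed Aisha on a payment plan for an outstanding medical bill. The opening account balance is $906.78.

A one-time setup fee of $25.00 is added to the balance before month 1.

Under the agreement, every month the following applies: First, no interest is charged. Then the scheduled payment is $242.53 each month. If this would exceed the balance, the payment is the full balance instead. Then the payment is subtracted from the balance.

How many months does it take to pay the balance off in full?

Month 1: $931.78 − $242.53 → $689.25
Month 2: $689.25 − $242.53 → $446.72
Month 3: $446.72 − $242.53 → $204.19
Month 4: $204.19 − $204.19 → $0.00
Balance reaches $0.00 in month 4.

4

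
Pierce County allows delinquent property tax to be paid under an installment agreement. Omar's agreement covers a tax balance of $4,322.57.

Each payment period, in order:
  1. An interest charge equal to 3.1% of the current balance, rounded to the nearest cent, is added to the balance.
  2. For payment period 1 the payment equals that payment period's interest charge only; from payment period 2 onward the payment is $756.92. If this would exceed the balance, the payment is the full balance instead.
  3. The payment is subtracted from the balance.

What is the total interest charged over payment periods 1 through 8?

Payment period 1: opening $4,322.57; interest $134.00 → $4,456.57; payment $134.00; balance $4,322.57
Payment period 2: opening $4,322.57; interest $134.00 → $4,456.57; payment $756.92; balance $3,699.65
Payment period 3: opening $3,699.65; interest $114.69 → $3,814.34; payment $756.92; balance $3,057.42
Payment period 4: opening $3,057.42; interest $94.78 → $3,152.20; payment $756.92; balance $2,395.28
Payment period 5: opening $2,395.28; interest $74.25 → $2,469.53; payment $756.92; balance $1,712.61
Payment period 6: opening $1,712.61; interest $53.09 → $1,765.70; payment $756.92; balance $1,008.78
Payment period 7: opening $1,008.78; interest $31.27 → $1,040.05; payment $756.92; balance $283.13
Payment period 8: opening $283.13; interest $8.78 → $291.91; payment $291.91; balance $0.00
Total interest: $134.00 + $134.00 + $114.69 + $94.78 + $74.25 + $53.09 + $31.27 + $8.78 = $644.86

$644.86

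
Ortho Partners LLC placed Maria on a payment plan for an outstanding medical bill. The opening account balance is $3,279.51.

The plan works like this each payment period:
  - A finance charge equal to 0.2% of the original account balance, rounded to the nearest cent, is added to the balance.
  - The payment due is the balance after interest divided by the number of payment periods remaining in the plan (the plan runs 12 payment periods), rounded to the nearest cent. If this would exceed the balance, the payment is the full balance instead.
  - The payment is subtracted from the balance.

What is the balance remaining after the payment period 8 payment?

# | Opening | Interest | Payment | End bal
1 | $3,279.51 | $6.56 | $273.84 | $3,012.23
2 | $3,012.23 | $6.56 | $274.44 | $2,744.35
3 | $2,744.35 | $6.56 | $275.09 | $2,475.82
4 | $2,475.82 | $6.56 | $275.82 | $2,206.56
5 | $2,206.56 | $6.56 | $276.64 | $1,936.48
6 | $1,936.48 | $6.56 | $277.58 | $1,665.46
7 | $1,665.46 | $6.56 | $278.67 | $1,393.35
8 | $1,393.35 | $6.56 | $279.98 | $1,119.93

$1,119.93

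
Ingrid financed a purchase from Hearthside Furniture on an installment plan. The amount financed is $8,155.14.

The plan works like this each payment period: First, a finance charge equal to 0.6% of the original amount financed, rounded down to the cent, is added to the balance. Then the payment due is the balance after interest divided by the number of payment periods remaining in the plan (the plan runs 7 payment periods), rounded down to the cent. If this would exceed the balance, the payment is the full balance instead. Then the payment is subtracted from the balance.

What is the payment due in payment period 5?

$1,218.49

# | Opening | Interest | Payment | End bal
1 | $8,155.14 | $48.93 | $1,172.01 | $7,032.06
2 | $7,032.06 | $48.93 | $1,180.16 | $5,900.83
3 | $5,900.83 | $48.93 | $1,189.95 | $4,759.81
4 | $4,759.81 | $48.93 | $1,202.18 | $3,606.56
5 | $3,606.56 | $48.93 | $1,218.49 | $2,437.00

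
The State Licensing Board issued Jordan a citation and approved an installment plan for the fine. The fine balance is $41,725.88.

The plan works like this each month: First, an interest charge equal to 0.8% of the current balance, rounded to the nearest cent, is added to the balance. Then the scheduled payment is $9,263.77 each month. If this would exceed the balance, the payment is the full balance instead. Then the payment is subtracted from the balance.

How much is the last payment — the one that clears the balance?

Month 1: $41,725.88 +$333.81 interest = $42,059.69; pay $9,263.77 → $32,795.92
Month 2: $32,795.92 +$262.37 interest = $33,058.29; pay $9,263.77 → $23,794.52
Month 3: $23,794.52 +$190.36 interest = $23,984.88; pay $9,263.77 → $14,721.11
Month 4: $14,721.11 +$117.77 interest = $14,838.88; pay $9,263.77 → $5,575.11
Month 5: $5,575.11 +$44.60 interest = $5,619.71; pay $5,619.71 → $0.00

$5,619.71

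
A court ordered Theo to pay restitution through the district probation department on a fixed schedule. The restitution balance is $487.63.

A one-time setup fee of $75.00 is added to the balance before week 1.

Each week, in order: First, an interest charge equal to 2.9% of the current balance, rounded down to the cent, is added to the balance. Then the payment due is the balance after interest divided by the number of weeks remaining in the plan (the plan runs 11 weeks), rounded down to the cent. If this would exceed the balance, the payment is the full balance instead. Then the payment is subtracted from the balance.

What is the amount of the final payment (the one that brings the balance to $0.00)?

Week 1: $562.63 +$16.31 interest = $578.94; pay $52.63 → $526.31
Week 2: $526.31 +$15.26 interest = $541.57; pay $54.15 → $487.42
Week 3: $487.42 +$14.13 interest = $501.55; pay $55.72 → $445.83
Week 4: $445.83 +$12.92 interest = $458.75; pay $57.34 → $401.41
Week 5: $401.41 +$11.64 interest = $413.05; pay $59.00 → $354.05
Week 6: $354.05 +$10.26 interest = $364.31; pay $60.71 → $303.60
Week 7: $303.60 +$8.80 interest = $312.40; pay $62.48 → $249.92
Week 8: $249.92 +$7.24 interest = $257.16; pay $64.29 → $192.87
Week 9: $192.87 +$5.59 interest = $198.46; pay $66.15 → $132.31
Week 10: $132.31 +$3.83 interest = $136.14; pay $68.07 → $68.07
Week 11: $68.07 +$1.97 interest = $70.04; pay $70.04 → $0.00

$70.04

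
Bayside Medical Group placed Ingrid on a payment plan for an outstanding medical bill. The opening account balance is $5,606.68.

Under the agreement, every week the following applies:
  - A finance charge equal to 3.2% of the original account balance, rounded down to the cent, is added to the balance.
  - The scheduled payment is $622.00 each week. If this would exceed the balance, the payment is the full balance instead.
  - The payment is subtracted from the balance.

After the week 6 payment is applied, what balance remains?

$2,951.14

# | Opening | Interest | Payment | End bal
1 | $5,606.68 | $179.41 | $622.00 | $5,164.09
2 | $5,164.09 | $179.41 | $622.00 | $4,721.50
3 | $4,721.50 | $179.41 | $622.00 | $4,278.91
4 | $4,278.91 | $179.41 | $622.00 | $3,836.32
5 | $3,836.32 | $179.41 | $622.00 | $3,393.73
6 | $3,393.73 | $179.41 | $622.00 | $2,951.14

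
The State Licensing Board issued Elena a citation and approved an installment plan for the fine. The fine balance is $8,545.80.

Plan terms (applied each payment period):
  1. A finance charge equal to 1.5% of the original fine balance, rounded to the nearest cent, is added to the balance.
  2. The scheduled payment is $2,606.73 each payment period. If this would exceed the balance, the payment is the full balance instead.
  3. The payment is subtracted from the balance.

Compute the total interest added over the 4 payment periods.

$512.76

Payment period 1: $8,545.80 +$128.19 interest = $8,673.99; pay $2,606.73 → $6,067.26
Payment period 2: $6,067.26 +$128.19 interest = $6,195.45; pay $2,606.73 → $3,588.72
Payment period 3: $3,588.72 +$128.19 interest = $3,716.91; pay $2,606.73 → $1,110.18
Payment period 4: $1,110.18 +$128.19 interest = $1,238.37; pay $1,238.37 → $0.00
Total interest: $128.19 + $128.19 + $128.19 + $128.19 = $512.76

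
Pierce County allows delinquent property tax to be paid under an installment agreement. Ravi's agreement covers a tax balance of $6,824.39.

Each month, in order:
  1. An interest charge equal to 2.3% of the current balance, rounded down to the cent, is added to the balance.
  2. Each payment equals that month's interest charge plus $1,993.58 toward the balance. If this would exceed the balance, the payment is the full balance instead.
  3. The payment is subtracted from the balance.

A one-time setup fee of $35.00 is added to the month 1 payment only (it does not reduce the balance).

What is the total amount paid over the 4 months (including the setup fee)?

# | Opening | Interest | Payment | Fee | End bal
1 | $6,824.39 | $156.96 | $2,150.54 | $35.00 | $4,830.81
2 | $4,830.81 | $111.10 | $2,104.68 | — | $2,837.23
3 | $2,837.23 | $65.25 | $2,058.83 | — | $843.65
4 | $843.65 | $19.40 | $863.05 | — | $0.00
Total paid: $7,212.10

$7,212.10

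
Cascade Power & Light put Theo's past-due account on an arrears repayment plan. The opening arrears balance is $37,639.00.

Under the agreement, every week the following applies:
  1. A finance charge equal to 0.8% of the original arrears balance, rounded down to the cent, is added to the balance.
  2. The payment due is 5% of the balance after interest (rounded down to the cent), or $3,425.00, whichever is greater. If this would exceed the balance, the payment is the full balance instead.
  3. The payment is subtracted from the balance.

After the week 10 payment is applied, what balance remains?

Week 1: opening $37,639.00; interest $301.11 → $37,940.11; payment $3,425.00; balance $34,515.11
Week 2: opening $34,515.11; interest $301.11 → $34,816.22; payment $3,425.00; balance $31,391.22
Week 3: opening $31,391.22; interest $301.11 → $31,692.33; payment $3,425.00; balance $28,267.33
Week 4: opening $28,267.33; interest $301.11 → $28,568.44; payment $3,425.00; balance $25,143.44
Week 5: opening $25,143.44; interest $301.11 → $25,444.55; payment $3,425.00; balance $22,019.55
Week 6: opening $22,019.55; interest $301.11 → $22,320.66; payment $3,425.00; balance $18,895.66
Week 7: opening $18,895.66; interest $301.11 → $19,196.77; payment $3,425.00; balance $15,771.77
Week 8: opening $15,771.77; interest $301.11 → $16,072.88; payment $3,425.00; balance $12,647.88
Week 9: opening $12,647.88; interest $301.11 → $12,948.99; payment $3,425.00; balance $9,523.99
Week 10: opening $9,523.99; interest $301.11 → $9,825.10; payment $3,425.00; balance $6,400.10

$6,400.10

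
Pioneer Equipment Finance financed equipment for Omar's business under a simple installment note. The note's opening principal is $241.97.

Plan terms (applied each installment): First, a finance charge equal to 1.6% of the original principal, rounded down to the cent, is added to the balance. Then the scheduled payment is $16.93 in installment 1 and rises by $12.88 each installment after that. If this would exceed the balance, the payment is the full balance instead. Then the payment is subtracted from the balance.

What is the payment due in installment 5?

$68.45

Installment 1: opening $241.97; interest $3.87 → $245.84; payment $16.93; balance $228.91
Installment 2: opening $228.91; interest $3.87 → $232.78; payment $29.81; balance $202.97
Installment 3: opening $202.97; interest $3.87 → $206.84; payment $42.69; balance $164.15
Installment 4: opening $164.15; interest $3.87 → $168.02; payment $55.57; balance $112.45
Installment 5: opening $112.45; interest $3.87 → $116.32; payment $68.45; balance $47.87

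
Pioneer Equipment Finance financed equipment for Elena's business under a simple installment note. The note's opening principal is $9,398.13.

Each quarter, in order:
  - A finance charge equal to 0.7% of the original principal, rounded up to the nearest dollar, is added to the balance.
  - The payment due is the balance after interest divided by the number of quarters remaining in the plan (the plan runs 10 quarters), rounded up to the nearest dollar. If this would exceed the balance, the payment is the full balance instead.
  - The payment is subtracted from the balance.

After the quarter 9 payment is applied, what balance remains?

# | Opening | Interest | Payment | End bal
1 | $9,398.13 | $66.00 | $947.00 | $8,517.13
2 | $8,517.13 | $66.00 | $954.00 | $7,629.13
3 | $7,629.13 | $66.00 | $962.00 | $6,733.13
4 | $6,733.13 | $66.00 | $972.00 | $5,827.13
5 | $5,827.13 | $66.00 | $983.00 | $4,910.13
6 | $4,910.13 | $66.00 | $996.00 | $3,980.13
7 | $3,980.13 | $66.00 | $1,012.00 | $3,034.13
8 | $3,034.13 | $66.00 | $1,034.00 | $2,066.13
9 | $2,066.13 | $66.00 | $1,067.00 | $1,065.13

$1,065.13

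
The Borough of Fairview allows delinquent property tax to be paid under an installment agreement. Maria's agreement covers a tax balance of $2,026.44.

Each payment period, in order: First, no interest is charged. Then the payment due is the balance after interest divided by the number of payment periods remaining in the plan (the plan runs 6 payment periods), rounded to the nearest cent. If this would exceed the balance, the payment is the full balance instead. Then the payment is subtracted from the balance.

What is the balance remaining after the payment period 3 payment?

Payment period 1: $2,026.44 − $337.74 → $1,688.70
Payment period 2: $1,688.70 − $337.74 → $1,350.96
Payment period 3: $1,350.96 − $337.74 → $1,013.22

$1,013.22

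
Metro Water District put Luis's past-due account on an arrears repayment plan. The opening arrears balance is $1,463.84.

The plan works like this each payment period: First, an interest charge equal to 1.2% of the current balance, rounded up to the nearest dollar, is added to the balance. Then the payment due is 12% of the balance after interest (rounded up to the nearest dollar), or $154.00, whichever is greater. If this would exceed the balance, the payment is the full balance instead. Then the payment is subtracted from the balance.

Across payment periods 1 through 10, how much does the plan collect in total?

Payment period 1: $1,463.84 +$18.00 interest = $1,481.84; pay $178.00 → $1,303.84
Payment period 2: $1,303.84 +$16.00 interest = $1,319.84; pay $159.00 → $1,160.84
Payment period 3: $1,160.84 +$14.00 interest = $1,174.84; pay $154.00 → $1,020.84
Payment period 4: $1,020.84 +$13.00 interest = $1,033.84; pay $154.00 → $879.84
Payment period 5: $879.84 +$11.00 interest = $890.84; pay $154.00 → $736.84
Payment period 6: $736.84 +$9.00 interest = $745.84; pay $154.00 → $591.84
Payment period 7: $591.84 +$8.00 interest = $599.84; pay $154.00 → $445.84
Payment period 8: $445.84 +$6.00 interest = $451.84; pay $154.00 → $297.84
Payment period 9: $297.84 +$4.00 interest = $301.84; pay $154.00 → $147.84
Payment period 10: $147.84 +$2.00 interest = $149.84; pay $149.84 → $0.00
Total paid: $1,564.84

$1,564.84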